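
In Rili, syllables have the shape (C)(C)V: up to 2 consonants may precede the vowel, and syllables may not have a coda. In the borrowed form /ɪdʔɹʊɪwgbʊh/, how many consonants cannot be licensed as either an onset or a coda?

3

Under (C)(C)V, the unsyllabifiable consonants are /d/, /w/, /h/ (no codas are permitted; onsets may contain at most 2 consonants).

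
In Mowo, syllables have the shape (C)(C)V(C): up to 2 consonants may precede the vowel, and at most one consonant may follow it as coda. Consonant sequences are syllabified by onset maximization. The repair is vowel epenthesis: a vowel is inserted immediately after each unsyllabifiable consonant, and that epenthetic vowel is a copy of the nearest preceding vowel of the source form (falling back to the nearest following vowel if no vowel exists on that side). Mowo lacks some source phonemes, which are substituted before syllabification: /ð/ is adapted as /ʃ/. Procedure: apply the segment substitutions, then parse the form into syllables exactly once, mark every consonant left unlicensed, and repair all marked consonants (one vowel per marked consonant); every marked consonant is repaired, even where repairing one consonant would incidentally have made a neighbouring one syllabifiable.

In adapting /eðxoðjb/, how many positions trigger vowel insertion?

2

After substitution the input is /eʃxoʃjb/.
The unsyllabifiable consonants are /j/, /b/; each receives one epenthetic vowel.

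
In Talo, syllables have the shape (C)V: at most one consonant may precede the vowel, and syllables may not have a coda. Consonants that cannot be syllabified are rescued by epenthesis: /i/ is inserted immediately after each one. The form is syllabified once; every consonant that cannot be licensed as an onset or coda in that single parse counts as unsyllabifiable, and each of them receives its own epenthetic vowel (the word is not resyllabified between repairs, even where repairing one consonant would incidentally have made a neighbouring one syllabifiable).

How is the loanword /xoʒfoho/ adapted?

xoʒifoho

The consonants /ʒ/ cannot be parsed into a legal (C)V syllable (no codas are permitted; onsets are limited to one consonant).
Inserting the epenthetic vowel yields /ʒ/ → /ʒi/.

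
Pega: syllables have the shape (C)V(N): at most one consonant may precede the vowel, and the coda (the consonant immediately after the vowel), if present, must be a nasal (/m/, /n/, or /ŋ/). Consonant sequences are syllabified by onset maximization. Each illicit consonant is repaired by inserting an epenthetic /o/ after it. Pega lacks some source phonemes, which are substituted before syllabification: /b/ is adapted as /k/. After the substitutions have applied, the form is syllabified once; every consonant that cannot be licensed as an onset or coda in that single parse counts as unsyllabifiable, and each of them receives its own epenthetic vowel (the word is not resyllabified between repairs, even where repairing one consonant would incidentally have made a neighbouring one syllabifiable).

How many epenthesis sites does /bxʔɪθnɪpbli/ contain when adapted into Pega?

5

After substitution the input is /kxʔɪθnɪpkli/.
The unsyllabifiable consonants are /k/, /x/, /θ/, /p/, /k/; each receives one epenthetic vowel.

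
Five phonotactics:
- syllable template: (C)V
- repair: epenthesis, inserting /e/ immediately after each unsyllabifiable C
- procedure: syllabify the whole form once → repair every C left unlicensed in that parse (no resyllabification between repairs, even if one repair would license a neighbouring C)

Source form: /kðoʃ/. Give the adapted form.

keðoʃe

The consonants /k/, /ʃ/ cannot be parsed into a legal (C)V syllable (no codas are permitted; onsets are limited to one consonant).
Epenthesis after each stranded consonant: /k/ → /ke/, /ʃ/ → /ʃe/.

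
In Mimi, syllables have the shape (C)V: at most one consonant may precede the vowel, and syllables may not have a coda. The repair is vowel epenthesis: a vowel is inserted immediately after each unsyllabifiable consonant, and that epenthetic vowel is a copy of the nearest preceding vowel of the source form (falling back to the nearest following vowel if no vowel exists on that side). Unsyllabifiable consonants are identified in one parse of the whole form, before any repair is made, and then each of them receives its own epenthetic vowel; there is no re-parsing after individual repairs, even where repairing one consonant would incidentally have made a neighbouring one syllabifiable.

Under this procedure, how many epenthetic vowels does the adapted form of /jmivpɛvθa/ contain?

The unsyllabifiable consonants are /j/, /v/, /v/; each receives one epenthetic vowel.

3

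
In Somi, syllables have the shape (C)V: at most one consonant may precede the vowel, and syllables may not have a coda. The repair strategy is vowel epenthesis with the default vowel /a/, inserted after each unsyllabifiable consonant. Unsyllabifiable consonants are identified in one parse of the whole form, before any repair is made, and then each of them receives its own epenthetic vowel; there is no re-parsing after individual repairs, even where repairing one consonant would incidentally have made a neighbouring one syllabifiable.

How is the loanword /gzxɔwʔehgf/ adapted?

Syllabifying with onset maximization leaves /g/, /z/, /w/, /h/, /g/, /f/ stranded (no codas are permitted; onsets are limited to one consonant).
Epenthesis after each stranded consonant: /g/ → /ga/, /z/ → /za/, /w/ → /wa/, /h/ → /ha/, /g/ → /ga/, /f/ → /fa/.

gazaxɔwaʔehagafa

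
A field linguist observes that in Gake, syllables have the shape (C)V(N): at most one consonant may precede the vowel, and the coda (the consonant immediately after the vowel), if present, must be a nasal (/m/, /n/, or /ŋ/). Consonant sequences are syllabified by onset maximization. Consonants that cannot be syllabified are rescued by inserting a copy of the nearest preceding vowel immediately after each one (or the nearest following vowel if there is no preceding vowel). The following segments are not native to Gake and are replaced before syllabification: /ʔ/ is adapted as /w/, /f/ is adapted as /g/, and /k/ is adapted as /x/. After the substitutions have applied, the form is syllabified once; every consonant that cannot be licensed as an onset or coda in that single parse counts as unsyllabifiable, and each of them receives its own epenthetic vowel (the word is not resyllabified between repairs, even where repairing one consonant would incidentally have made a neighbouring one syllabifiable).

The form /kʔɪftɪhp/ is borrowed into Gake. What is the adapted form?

Substitution: /k/ → /x/, /ʔ/ → /w/, /f/ → /g/, giving /xwɪgtɪhp/.
The consonants /x/, /g/, /h/, /p/ cannot be parsed into a legal (C)V(N) syllable (only a nasal (/m/, /n/, or /ŋ/) is licensed in coda position; onsets are limited to one consonant).
Each unlicensed consonant becomes the onset of a new syllable: /x/ → /xɪ/, /g/ → /gɪ/, /h/ → /hɪ/, /p/ → /pɪ/.

xɪwɪgɪtɪhɪpɪ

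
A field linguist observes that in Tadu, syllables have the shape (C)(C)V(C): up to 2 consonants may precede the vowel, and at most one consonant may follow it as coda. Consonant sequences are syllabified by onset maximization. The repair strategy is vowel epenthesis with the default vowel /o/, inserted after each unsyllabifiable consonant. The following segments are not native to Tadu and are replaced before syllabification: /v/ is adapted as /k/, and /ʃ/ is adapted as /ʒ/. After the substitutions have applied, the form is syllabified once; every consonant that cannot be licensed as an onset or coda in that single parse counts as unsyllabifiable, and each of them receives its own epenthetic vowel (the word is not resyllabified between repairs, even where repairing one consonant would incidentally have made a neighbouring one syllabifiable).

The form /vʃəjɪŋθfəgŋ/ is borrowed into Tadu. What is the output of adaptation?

Substitution: /v/ → /k/, /ʃ/ → /ʒ/, giving /kʒəjɪŋθfəgŋ/.
The consonants /ŋ/ cannot be parsed into a legal (C)(C)V(C) syllable (at most one coda consonant is licensed; onsets may contain at most 2 consonants).
Each unlicensed consonant becomes the onset of a new syllable: /ŋ/ → /ŋo/.

kʒəjɪŋθfəgŋo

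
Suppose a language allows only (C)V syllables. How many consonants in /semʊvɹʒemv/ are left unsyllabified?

Syllabifying with onset maximization leaves /v/, /ɹ/, /m/, /v/ stranded (no codas are permitted; onsets are limited to one consonant).

4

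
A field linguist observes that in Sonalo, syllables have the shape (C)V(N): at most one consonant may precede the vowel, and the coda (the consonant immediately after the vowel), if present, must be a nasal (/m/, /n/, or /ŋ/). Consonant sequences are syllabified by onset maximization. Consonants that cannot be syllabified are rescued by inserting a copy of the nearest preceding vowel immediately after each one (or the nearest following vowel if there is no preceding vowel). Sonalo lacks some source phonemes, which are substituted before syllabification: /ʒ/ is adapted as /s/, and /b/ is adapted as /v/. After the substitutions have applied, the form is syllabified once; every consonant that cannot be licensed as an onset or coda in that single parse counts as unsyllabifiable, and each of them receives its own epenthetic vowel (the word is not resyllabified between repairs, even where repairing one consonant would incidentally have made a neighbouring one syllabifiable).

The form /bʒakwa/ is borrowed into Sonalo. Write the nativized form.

vasakawa

Substitution: /b/ → /v/, /ʒ/ → /s/, giving /vsakwa/.
Syllabifying with onset maximization leaves /v/, /k/ stranded (only a nasal (/m/, /n/, or /ŋ/) is licensed in coda position; onsets are limited to one consonant).
Each unlicensed consonant becomes the onset of a new syllable: /v/ → /va/, /k/ → /ka/.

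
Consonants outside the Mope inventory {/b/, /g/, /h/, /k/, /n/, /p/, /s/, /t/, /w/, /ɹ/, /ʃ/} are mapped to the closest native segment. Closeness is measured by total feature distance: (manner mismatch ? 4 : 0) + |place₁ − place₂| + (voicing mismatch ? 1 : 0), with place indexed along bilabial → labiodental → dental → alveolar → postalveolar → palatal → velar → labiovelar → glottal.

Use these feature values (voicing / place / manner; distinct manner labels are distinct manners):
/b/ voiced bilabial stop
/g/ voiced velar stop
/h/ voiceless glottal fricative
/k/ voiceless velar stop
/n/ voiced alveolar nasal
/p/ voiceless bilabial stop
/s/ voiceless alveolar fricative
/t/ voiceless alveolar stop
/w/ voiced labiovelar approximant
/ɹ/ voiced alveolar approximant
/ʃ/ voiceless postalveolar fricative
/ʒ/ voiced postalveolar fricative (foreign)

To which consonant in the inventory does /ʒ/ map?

ʃ

/ʃ/ is closest: same manner (fricative), place distance 0 (postalveolar→postalveolar), voicing differs (+1); total 1. Next closest is /s/ at distance 2.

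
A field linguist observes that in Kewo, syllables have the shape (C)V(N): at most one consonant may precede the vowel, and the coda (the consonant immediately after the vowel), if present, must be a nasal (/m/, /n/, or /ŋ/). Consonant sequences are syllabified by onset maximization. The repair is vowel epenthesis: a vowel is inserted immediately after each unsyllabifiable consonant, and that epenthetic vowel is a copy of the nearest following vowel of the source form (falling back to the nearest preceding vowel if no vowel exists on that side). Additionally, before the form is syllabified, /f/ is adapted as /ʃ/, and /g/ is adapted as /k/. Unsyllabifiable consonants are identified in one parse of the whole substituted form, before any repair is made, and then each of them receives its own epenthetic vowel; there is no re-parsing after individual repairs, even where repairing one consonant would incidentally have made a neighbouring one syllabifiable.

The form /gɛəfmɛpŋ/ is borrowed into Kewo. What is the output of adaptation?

Substitution: /g/ → /k/, /f/ → /ʃ/, giving /kɛəʃmɛpŋ/.
Syllabifying with onset maximization leaves /ʃ/, /p/, /ŋ/ stranded (only a nasal (/m/, /n/, or /ŋ/) is licensed in coda position; onsets are limited to one consonant).
Inserting the epenthetic vowel yields /ʃ/ → /ʃɛ/, /p/ → /pɛ/, /ŋ/ → /ŋɛ/.

kɛəʃɛmɛpɛŋɛ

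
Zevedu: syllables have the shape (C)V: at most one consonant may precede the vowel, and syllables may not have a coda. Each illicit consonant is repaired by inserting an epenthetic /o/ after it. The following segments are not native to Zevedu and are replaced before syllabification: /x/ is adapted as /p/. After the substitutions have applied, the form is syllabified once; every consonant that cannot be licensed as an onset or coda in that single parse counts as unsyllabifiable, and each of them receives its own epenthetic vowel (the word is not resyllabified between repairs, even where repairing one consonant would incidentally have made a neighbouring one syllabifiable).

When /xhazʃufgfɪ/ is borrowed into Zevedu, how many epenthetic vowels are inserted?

4

After substitution the input is /phazʃufgfɪ/.
The unsyllabifiable consonants are /p/, /z/, /f/, /g/; each receives one epenthetic vowel.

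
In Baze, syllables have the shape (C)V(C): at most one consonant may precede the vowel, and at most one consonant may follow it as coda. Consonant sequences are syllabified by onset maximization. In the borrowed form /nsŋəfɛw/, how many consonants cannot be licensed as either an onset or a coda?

2

Syllabifying with onset maximization leaves /n/, /s/ stranded (at most one coda consonant is licensed; onsets are limited to one consonant).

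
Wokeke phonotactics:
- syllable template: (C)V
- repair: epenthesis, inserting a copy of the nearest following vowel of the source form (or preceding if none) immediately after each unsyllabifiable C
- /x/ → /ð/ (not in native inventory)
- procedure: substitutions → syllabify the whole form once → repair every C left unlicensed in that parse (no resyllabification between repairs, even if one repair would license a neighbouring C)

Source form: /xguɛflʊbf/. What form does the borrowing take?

Substitution: /x/ → /ð/, giving /ðguɛflʊbf/.
The consonants /ð/, /f/, /b/, /f/ cannot be parsed into a legal (C)V syllable (no codas are permitted; onsets are limited to one consonant).
Epenthesis after each stranded consonant: /ð/ → /ðu/, /f/ → /fʊ/, /b/ → /bʊ/, /f/ → /fʊ/.

ðuguɛfʊlʊbʊfʊ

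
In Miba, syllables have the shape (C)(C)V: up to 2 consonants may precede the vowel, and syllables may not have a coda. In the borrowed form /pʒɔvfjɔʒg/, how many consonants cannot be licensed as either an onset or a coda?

3

Under (C)(C)V, the unsyllabifiable consonants are /v/, /ʒ/, /g/ (no codas are permitted; onsets may contain at most 2 consonants).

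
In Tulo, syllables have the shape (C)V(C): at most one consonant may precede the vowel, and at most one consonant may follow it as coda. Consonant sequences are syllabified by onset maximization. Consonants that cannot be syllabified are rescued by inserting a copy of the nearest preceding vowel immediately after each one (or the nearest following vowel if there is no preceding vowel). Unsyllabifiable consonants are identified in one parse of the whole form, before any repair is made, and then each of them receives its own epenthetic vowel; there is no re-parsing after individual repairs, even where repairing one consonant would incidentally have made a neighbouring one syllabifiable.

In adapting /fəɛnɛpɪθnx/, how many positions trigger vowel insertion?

2

The unsyllabifiable consonants are /n/, /x/; each receives one epenthetic vowel.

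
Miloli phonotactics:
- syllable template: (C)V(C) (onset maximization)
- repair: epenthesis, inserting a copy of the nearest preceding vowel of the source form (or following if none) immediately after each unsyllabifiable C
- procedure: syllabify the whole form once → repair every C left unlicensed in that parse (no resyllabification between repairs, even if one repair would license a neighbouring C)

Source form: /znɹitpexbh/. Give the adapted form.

ziniɹitpexbehe

The consonants /z/, /n/, /b/, /h/ cannot be parsed into a legal (C)V(C) syllable (at most one coda consonant is licensed; onsets are limited to one consonant).
Inserting the epenthetic vowel yields /z/ → /zi/, /n/ → /ni/, /b/ → /be/, /h/ → /he/.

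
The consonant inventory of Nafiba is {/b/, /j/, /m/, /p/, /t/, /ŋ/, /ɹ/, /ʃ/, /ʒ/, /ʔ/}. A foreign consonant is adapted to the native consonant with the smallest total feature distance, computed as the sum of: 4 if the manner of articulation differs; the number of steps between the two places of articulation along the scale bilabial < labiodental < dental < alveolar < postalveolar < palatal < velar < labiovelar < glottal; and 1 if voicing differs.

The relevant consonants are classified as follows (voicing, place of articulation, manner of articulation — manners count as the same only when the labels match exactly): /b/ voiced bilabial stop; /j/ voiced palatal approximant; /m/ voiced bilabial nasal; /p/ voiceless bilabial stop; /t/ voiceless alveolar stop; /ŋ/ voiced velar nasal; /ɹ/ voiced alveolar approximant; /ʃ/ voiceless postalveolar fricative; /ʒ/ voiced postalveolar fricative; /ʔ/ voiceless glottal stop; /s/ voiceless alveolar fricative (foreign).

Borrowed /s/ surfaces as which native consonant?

ʃ

/ʃ/ is closest: same manner (fricative), place distance 1 (alveolar→postalveolar), same voicing; total 1. Next closest is /ʒ/ at distance 2.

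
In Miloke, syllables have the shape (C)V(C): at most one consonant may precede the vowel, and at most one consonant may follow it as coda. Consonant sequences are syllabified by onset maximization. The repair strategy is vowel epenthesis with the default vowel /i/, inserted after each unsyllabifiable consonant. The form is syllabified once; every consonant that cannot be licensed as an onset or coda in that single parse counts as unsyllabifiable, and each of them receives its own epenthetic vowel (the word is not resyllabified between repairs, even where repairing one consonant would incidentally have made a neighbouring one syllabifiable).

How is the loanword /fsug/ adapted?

The consonants /f/ cannot be parsed into a legal (C)V(C) syllable (at most one coda consonant is licensed; onsets are limited to one consonant).
Epenthesis after each stranded consonant: /f/ → /fi/.

fisug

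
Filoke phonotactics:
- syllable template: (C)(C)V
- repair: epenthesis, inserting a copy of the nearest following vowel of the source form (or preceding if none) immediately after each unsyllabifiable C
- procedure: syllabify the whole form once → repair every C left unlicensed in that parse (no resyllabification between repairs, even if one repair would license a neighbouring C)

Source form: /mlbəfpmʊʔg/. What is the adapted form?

The consonants /m/, /f/, /ʔ/, /g/ cannot be parsed into a legal (C)(C)V syllable (no codas are permitted; onsets may contain at most 2 consonants).
Epenthesis after each stranded consonant: /m/ → /mə/, /f/ → /fʊ/, /ʔ/ → /ʔʊ/, /g/ → /gʊ/.

məlbəfʊpmʊʔʊgʊ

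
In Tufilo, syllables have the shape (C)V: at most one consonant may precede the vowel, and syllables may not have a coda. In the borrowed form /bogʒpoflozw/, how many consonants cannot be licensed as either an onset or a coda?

5

The consonants /g/, /ʒ/, /f/, /z/, /w/ cannot be parsed into a legal (C)V syllable (no codas are permitted; onsets are limited to one consonant).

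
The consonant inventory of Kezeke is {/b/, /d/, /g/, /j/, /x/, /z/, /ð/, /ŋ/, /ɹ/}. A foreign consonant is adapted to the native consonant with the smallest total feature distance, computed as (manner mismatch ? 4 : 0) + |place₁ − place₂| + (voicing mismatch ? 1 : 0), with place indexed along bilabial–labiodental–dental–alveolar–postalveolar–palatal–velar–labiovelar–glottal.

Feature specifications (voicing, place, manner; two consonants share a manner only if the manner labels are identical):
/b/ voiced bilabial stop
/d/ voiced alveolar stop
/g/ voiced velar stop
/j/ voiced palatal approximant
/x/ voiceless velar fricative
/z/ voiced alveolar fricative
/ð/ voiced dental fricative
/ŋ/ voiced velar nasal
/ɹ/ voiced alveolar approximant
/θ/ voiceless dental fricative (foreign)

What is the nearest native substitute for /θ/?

ð

/ð/ is closest: same manner (fricative), place distance 0 (dental→dental), voicing differs (+1); total 1. Next closest is /z/ at distance 2.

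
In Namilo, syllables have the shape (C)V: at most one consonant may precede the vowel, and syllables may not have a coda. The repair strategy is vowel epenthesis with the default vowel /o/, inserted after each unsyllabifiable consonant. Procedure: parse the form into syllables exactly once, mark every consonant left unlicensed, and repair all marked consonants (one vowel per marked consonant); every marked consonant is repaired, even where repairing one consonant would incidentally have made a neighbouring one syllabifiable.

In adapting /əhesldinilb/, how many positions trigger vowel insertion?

The unsyllabifiable consonants are /s/, /l/, /l/, /b/; each receives one epenthetic vowel.

4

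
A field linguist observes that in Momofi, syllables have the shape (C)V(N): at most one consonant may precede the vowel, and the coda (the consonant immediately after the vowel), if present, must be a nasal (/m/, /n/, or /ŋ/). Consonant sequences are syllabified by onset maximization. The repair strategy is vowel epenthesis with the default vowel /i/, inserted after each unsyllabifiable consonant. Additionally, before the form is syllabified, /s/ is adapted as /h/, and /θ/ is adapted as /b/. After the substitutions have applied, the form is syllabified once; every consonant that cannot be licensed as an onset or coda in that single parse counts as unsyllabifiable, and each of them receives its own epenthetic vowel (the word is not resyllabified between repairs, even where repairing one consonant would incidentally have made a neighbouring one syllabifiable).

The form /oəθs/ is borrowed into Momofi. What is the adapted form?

Substitution: /θ/ → /b/, /s/ → /h/, giving /oəbh/.
The consonants /b/, /h/ cannot be parsed into a legal (C)V(N) syllable (only a nasal (/m/, /n/, or /ŋ/) is licensed in coda position; onsets are limited to one consonant).
Inserting the epenthetic vowel yields /b/ → /bi/, /h/ → /hi/.

oəbihi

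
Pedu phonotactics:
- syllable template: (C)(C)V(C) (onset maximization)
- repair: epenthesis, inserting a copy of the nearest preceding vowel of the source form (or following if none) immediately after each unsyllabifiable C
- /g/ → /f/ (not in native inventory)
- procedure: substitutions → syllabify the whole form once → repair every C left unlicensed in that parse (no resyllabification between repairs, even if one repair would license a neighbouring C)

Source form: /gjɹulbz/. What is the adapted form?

fujɹulbuzu

Substitution: /g/ → /f/, giving /fjɹulbz/.
Under (C)(C)V(C), the unsyllabifiable consonants are /f/, /b/, /z/ (at most one coda consonant is licensed; onsets may contain at most 2 consonants).
Epenthesis after each stranded consonant: /f/ → /fu/, /b/ → /bu/, /z/ → /zu/.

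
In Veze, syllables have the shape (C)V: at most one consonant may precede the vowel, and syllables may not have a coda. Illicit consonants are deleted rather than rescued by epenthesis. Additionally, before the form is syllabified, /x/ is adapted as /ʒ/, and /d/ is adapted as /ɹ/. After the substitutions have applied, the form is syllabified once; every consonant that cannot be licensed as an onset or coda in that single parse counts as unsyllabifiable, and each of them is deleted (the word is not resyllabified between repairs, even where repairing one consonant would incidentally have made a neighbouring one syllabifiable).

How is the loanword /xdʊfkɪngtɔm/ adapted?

ɹʊkɪtɔ

Substitution: /x/ → /ʒ/, /d/ → /ɹ/, giving /ʒɹʊfkɪngtɔm/.
Under (C)V, the unsyllabifiable consonants are /ʒ/, /f/, /n/, /g/, /m/ (no codas are permitted; onsets are limited to one consonant).
Deletion applies to /ʒ/, /f/, /n/, /g/, /m/.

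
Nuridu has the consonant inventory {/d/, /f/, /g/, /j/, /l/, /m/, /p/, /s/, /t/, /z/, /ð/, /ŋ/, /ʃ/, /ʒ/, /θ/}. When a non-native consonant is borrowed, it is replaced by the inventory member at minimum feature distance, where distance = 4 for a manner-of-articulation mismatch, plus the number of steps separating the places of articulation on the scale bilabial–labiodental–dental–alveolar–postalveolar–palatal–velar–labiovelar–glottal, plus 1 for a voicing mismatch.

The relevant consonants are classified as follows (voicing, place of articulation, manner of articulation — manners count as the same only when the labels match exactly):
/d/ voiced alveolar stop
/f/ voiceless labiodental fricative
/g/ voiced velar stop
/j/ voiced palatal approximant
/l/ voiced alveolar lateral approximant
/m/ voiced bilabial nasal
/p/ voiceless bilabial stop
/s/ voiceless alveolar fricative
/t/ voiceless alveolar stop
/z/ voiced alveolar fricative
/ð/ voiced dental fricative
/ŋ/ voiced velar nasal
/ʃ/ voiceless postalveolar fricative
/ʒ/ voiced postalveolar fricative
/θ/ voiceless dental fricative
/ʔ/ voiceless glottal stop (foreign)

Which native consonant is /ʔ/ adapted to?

g

/g/ is closest: same manner (stop), place distance 2 (glottal→velar), voicing differs (+1); total 3. Next closest is /t/ at distance 5.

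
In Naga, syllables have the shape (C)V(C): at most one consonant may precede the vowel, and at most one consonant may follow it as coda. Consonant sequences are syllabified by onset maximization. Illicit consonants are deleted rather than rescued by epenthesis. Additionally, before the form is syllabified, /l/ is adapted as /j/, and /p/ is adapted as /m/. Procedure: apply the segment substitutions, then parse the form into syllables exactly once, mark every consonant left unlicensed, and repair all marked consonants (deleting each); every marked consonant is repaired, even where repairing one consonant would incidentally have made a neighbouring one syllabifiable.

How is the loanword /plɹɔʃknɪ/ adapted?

Substitution: /p/ → /m/, /l/ → /j/, giving /mjɹɔʃknɪ/.
Under (C)V(C), the unsyllabifiable consonants are /m/, /j/, /k/ (at most one coda consonant is licensed; onsets are limited to one consonant).
Each unlicensed consonant is deleted: /m/, /j/, /k/.

ɹɔʃnɪ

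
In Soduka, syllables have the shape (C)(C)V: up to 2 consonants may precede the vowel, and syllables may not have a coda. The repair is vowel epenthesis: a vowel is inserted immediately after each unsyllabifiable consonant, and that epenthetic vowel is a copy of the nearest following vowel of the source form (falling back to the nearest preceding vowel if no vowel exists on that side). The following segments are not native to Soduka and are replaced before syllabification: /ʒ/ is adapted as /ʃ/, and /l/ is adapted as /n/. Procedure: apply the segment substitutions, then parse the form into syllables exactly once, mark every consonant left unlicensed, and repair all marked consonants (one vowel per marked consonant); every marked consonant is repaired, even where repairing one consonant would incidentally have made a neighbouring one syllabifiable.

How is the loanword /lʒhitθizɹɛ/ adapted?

niʃhitθizɹɛ

Substitution: /l/ → /n/, /ʒ/ → /ʃ/, giving /nʃhitθizɹɛ/.
Syllabifying with onset maximization leaves /n/ stranded (no codas are permitted; onsets may contain at most 2 consonants).
Inserting the epenthetic vowel yields /n/ → /ni/.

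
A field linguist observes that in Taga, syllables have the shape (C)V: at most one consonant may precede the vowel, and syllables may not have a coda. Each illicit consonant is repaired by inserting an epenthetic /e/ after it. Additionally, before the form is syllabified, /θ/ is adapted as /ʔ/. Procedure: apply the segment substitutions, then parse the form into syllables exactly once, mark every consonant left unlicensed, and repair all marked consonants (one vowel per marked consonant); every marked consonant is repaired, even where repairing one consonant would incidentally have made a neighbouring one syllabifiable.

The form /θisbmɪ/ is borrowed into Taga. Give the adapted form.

Substitution: /θ/ → /ʔ/, giving /ʔisbmɪ/.
Syllabifying with onset maximization leaves /s/, /b/ stranded (no codas are permitted; onsets are limited to one consonant).
Inserting the epenthetic vowel yields /s/ → /se/, /b/ → /be/.

ʔisebemɪ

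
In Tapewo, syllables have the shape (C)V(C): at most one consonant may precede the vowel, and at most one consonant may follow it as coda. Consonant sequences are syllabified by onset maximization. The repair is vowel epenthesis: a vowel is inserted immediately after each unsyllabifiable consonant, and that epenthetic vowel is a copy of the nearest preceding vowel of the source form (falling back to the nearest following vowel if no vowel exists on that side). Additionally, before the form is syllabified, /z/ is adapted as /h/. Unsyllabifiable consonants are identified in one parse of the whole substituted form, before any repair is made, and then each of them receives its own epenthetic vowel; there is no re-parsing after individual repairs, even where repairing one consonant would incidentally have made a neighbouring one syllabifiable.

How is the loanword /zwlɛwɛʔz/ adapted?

Substitution: /z/ → /h/, giving /hwlɛwɛʔh/.
Syllabifying with onset maximization leaves /h/, /w/, /h/ stranded (at most one coda consonant is licensed; onsets are limited to one consonant).
Each unlicensed consonant becomes the onset of a new syllable: /h/ → /hɛ/, /w/ → /wɛ/, /h/ → /hɛ/.

hɛwɛlɛwɛʔhɛ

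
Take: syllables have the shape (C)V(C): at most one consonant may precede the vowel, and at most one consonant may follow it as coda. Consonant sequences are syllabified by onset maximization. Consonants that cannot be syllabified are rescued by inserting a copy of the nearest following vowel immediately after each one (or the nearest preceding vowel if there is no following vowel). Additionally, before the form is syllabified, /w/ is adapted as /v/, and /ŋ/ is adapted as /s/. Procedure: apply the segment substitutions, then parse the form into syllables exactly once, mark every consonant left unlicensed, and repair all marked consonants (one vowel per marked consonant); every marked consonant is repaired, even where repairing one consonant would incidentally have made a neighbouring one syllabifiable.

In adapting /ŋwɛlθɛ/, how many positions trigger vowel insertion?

1

After substitution the input is /svɛlθɛ/.
The unsyllabifiable consonants are /s/; each receives one epenthetic vowel.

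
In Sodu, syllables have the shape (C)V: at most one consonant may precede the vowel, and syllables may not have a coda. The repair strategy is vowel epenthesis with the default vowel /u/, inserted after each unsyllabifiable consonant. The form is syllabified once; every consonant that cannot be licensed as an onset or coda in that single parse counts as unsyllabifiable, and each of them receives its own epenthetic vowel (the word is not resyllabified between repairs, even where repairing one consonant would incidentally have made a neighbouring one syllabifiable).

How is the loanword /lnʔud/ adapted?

lunuʔudu

The consonants /l/, /n/, /d/ cannot be parsed into a legal (C)V syllable (no codas are permitted; onsets are limited to one consonant).
Each unlicensed consonant becomes the onset of a new syllable: /l/ → /lu/, /n/ → /nu/, /d/ → /du/.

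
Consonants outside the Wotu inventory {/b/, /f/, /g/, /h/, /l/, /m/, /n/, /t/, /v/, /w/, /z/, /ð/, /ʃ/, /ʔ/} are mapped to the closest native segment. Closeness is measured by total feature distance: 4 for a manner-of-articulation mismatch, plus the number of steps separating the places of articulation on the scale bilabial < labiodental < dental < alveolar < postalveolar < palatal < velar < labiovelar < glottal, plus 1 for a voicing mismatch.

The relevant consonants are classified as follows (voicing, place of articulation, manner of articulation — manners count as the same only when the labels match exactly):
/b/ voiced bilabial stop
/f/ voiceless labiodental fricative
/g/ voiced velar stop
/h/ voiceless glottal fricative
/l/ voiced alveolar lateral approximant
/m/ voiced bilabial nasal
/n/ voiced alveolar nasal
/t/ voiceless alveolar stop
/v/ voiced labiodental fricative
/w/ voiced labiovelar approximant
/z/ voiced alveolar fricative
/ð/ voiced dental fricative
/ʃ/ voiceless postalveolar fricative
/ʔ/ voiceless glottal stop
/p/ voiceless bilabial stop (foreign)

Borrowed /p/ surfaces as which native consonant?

b

/b/ is closest: same manner (stop), place distance 0 (bilabial→bilabial), voicing differs (+1); total 1. Next closest is /t/ at distance 3.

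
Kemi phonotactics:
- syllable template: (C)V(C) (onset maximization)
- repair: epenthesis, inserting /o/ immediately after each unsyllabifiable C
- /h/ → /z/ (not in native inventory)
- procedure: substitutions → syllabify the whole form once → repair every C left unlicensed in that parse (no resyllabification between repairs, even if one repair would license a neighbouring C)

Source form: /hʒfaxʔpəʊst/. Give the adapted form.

Substitution: /h/ → /z/, giving /zʒfaxʔpəʊst/.
The consonants /z/, /ʒ/, /ʔ/, /t/ cannot be parsed into a legal (C)V(C) syllable (at most one coda consonant is licensed; onsets are limited to one consonant).
Inserting the epenthetic vowel yields /z/ → /zo/, /ʒ/ → /ʒo/, /ʔ/ → /ʔo/, /t/ → /to/.

zoʒofaxʔopəʊsto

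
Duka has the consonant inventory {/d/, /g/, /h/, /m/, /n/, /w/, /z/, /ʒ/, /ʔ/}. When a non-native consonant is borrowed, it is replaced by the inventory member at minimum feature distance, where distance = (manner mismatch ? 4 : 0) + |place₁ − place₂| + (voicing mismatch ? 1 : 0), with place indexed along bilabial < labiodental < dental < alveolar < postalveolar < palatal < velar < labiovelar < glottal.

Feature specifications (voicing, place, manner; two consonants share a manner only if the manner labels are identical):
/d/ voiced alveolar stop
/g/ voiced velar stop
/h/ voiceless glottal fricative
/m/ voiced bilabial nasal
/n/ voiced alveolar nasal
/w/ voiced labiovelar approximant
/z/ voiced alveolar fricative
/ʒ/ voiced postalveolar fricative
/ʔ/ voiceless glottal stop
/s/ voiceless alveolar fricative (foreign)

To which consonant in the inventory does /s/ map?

/z/ is closest: same manner (fricative), place distance 0 (alveolar→alveolar), voicing differs (+1); total 1. Next closest is /ʒ/ at distance 2.

z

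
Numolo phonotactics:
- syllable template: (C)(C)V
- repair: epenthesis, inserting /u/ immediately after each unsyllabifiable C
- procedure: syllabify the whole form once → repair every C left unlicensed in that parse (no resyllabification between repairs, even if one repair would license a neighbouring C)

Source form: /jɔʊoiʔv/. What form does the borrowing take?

The consonants /ʔ/, /v/ cannot be parsed into a legal (C)(C)V syllable (no codas are permitted; onsets may contain at most 2 consonants).
Epenthesis after each stranded consonant: /ʔ/ → /ʔu/, /v/ → /vu/.

jɔʊoiʔuvu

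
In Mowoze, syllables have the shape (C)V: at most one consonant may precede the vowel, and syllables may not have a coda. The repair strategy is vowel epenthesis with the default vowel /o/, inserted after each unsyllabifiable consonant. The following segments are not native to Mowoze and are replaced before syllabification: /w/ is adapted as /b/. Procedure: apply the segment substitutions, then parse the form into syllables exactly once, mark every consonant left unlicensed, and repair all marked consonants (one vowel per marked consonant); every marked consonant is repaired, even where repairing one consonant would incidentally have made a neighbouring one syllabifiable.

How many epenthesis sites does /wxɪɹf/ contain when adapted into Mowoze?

3

After substitution the input is /bxɪɹf/.
The unsyllabifiable consonants are /b/, /ɹ/, /f/; each receives one epenthetic vowel.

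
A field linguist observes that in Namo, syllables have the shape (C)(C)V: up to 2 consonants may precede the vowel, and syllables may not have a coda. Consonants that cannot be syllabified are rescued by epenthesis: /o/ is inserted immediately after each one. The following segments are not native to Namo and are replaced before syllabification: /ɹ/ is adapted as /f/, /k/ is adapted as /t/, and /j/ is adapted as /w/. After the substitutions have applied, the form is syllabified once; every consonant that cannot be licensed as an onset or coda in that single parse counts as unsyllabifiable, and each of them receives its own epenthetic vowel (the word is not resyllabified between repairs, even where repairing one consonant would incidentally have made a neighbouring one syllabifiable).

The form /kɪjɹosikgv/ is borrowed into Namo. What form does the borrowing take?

Substitution: /k/ → /t/, /j/ → /w/, /ɹ/ → /f/, giving /tɪwfositgv/.
The consonants /t/, /g/, /v/ cannot be parsed into a legal (C)(C)V syllable (no codas are permitted; onsets may contain at most 2 consonants).
Inserting the epenthetic vowel yields /t/ → /to/, /g/ → /go/, /v/ → /vo/.

tɪwfositogovo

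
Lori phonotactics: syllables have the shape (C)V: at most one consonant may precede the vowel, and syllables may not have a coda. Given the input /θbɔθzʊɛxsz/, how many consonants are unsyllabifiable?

5

The consonants /θ/, /θ/, /x/, /s/, /z/ cannot be parsed into a legal (C)V syllable (no codas are permitted; onsets are limited to one consonant).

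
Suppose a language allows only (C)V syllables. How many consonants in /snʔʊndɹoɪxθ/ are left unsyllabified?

6

The consonants /s/, /n/, /n/, /d/, /x/, /θ/ cannot be parsed into a legal (C)V syllable (no codas are permitted; onsets are limited to one consonant).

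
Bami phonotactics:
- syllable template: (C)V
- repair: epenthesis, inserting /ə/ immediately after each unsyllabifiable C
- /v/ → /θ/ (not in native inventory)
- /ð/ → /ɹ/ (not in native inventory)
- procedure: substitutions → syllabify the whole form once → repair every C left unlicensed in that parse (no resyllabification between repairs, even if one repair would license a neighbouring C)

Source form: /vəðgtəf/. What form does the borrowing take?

θəɹəgətəfə

Substitution: /v/ → /θ/, /ð/ → /ɹ/, giving /θəɹgtəf/.
Syllabifying with onset maximization leaves /ɹ/, /g/, /f/ stranded (no codas are permitted; onsets are limited to one consonant).
Epenthesis after each stranded consonant: /ɹ/ → /ɹə/, /g/ → /gə/, /f/ → /fə/.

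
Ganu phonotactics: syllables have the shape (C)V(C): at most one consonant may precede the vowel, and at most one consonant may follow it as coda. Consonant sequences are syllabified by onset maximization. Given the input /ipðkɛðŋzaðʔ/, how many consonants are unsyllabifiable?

Under (C)V(C), the unsyllabifiable consonants are /ð/, /ŋ/, /ʔ/ (at most one coda consonant is licensed; onsets are limited to one consonant).

3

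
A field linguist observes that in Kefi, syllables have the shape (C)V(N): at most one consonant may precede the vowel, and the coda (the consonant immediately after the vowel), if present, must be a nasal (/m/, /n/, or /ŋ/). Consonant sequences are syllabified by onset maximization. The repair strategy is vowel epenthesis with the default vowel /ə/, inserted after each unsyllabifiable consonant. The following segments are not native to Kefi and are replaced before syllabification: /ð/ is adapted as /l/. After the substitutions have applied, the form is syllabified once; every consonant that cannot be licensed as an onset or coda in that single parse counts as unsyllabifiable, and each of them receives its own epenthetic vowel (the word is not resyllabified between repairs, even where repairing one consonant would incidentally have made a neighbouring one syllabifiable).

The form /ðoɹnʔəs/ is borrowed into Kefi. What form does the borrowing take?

loɹənəʔəsə

Substitution: /ð/ → /l/, giving /loɹnʔəs/.
Under (C)V(N), the unsyllabifiable consonants are /ɹ/, /n/, /s/ (only a nasal (/m/, /n/, or /ŋ/) is licensed in coda position; onsets are limited to one consonant).
Each unlicensed consonant becomes the onset of a new syllable: /ɹ/ → /ɹə/, /n/ → /nə/, /s/ → /sə/.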